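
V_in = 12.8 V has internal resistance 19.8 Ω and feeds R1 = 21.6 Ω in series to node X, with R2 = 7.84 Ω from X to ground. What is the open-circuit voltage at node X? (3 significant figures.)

R1' = 19.8 + 21.6 = 41.40 Ω (source resistance + R1).
With X open, the divider is unloaded: V_th = 12.8 × 7.84/49.24 = 2.038 V.

V_th ≈ 2.04 V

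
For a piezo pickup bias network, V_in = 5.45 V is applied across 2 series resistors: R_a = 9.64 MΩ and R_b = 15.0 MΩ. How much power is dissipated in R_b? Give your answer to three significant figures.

ΣR = 24.64 MΩ → I = 5.45/24.64 = 0.2212 µA.
P(R_b) = I²·R_b = (0.2212)² × 15.0 = 0.7338 µW.

P ≈ 0.734 µW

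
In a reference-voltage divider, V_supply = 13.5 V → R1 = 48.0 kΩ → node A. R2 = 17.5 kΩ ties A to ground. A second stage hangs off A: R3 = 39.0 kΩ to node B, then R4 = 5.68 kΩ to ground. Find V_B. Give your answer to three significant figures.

Looking into the second stage from A: R3 + R4 = 44.68 kΩ appears in parallel with R2.
Effective lower resistance at A: R2 ‖ 44.68 = 12.57 kΩ.
First divider: V_A = V_supply · 12.57/(48.0 + 12.57) = 2.802 V.
V_B = V_A × 0.1271 = 0.3563 V.

V_B ≈ 0.356 V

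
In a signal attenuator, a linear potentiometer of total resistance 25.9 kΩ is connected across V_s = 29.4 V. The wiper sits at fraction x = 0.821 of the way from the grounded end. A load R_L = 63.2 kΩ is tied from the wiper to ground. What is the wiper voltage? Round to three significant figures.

V_out ≈ 22.8 V

Split the track: R_lower = x·R_p = 21.26 kΩ, R_upper = (1−x)·R_p = 4.636 kΩ.
(x·R_p) ‖ R_L = 15.91 kΩ.
Loaded-divider output: V_out = 29.4 × 0.7744 = 22.77 V.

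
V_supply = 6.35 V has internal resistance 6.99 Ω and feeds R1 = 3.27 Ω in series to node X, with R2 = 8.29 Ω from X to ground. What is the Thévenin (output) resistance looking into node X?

R_th ≈ 4.59 Ω

R1' = 6.99 + 3.27 = 10.26 Ω (source resistance + R1).
Looking into X with the source shorted: R_th = R1'·R2/(R1'+R2) = 10.26 × 8.29/18.55 = 4.585 Ω.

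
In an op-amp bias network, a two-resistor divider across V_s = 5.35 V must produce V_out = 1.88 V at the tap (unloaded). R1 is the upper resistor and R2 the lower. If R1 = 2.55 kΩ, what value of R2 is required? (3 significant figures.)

R2 ≈ 1.38 kΩ

Required fraction k = V_out/V_s = 0.3514.
R2 = R1 · 0.3514/(1 − 0.3514) = 1.382 kΩ.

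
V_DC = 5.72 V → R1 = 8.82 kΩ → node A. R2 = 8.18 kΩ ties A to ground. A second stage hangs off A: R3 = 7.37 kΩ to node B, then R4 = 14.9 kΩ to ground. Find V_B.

V_B ≈ 1.55 V

Looking into the second stage from A: R3 + R4 = 22.27 kΩ appears in parallel with R2.
R2 ‖ (R3+R4) = 5.983 kΩ.
So V_A = 5.72 × 0.4042 = 2.312 V.
Stage 2 is unloaded, so V_B = V_A · R4/(R3+R4) = 2.312 × 14.9/22.27 = 1.547 V.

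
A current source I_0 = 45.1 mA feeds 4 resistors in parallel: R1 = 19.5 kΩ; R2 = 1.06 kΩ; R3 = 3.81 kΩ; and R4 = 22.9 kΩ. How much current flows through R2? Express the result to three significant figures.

I ≈ 32.7 mA

Conductances: ΣG = 1/19.5 + 1/1.06 + 1/3.81 + 1/22.9 = 1.301 (1/kΩ).
By the current-divider rule, I = I_0 · G_k/ΣG = 45.1 × 0.7252 = 32.71 mA.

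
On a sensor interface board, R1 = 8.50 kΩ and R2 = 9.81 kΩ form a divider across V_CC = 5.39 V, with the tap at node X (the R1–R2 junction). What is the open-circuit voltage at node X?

V_th is the unloaded tap voltage: V_CC · R2/(R1+R2) = 5.39 × 0.5358 = 2.888 V.

V_th ≈ 2.89 V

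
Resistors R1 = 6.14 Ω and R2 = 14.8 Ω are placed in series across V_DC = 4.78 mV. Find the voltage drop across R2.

V ≈ 3.38 mV

Total series resistance ΣR = 6.14 + 14.8 = 20.94 Ω.
Voltage divider: V = V_DC · (14.80 / 20.94) = 4.78 × 0.7068 = 3.378 mV.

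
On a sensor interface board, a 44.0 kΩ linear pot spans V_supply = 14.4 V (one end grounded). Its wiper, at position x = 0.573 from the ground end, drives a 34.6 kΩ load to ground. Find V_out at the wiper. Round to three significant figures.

Lower segment x·R_p = 25.21 kΩ; upper segment (1−x)·R_p = 18.79 kΩ.
Lower segment in parallel with the load: 25.21 ‖ 34.6 = 14.58 kΩ.
V_out = 14.4 × 14.58/(18.79 + 14.58) = 6.293 V.
(Unloaded: V_out = x·V_supply = 8.25 V.)

V_out ≈ 6.29 V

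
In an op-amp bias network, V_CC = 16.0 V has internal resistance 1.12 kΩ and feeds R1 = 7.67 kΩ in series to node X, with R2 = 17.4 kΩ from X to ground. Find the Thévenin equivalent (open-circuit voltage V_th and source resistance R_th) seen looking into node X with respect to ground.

V_th ≈ 10.6 V, R_th ≈ 5.84 kΩ

R1' = 1.12 + 7.67 = 8.790 kΩ (source resistance + R1).
V_th is the unloaded tap voltage: V_CC · R2/(R1'+R2) = 16.0 × 0.6644 = 10.63 V.
Zeroing V_CC shorts the top of R1' to ground, so R_th = R1' ‖ R2 = 5.840 kΩ.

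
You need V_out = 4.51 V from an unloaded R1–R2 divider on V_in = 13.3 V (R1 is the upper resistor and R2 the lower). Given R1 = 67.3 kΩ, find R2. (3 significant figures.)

R2 ≈ 34.5 kΩ

V_out/V_in = R2/(R1+R2) = 0.3391.
So R2 = R1 · V_out/(V_in − V_out) = 67.3 × 4.51/(13.3 − 4.51) = 67.3 × 0.5131 = 34.53 kΩ.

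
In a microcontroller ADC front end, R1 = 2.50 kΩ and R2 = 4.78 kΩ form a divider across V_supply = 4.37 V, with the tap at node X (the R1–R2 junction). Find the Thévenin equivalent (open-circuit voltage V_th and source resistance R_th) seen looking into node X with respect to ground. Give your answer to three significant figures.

Open-circuit (no load on X): V_th = V_supply · R2/(R1 + R2) = 4.37 × 4.78/(2.500 + 4.78) = 2.869 V.
With V_supply suppressed (replaced by a short), R_th = R1 ‖ R2 = (2.500 × 4.78)/(2.500 + 4.78) = 1.641 kΩ.

V_th ≈ 2.87 V, R_th ≈ 1.64 kΩ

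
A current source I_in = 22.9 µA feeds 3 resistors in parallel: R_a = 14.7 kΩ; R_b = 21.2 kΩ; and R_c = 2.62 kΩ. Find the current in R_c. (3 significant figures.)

I ≈ 17.6 µA

Total conductance ΣG = 1/14.7 + 1/21.2 + 1/2.62 = 0.4969 (units of 1/kΩ).
By the current-divider rule, I = I_in · G_k/ΣG = 22.9 × 0.7682 = 17.59 µA.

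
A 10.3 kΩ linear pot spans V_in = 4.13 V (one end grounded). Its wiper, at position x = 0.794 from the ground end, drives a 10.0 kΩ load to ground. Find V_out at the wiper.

Lower segment x·R_p = 8.178 kΩ; upper segment (1−x)·R_p = 2.122 kΩ.
R_L loads the lower segment: effective lower R = 4.499 kΩ.
Then V_out = V_in · 4.499/(2.122 + 4.499) = 2.806 V.

V_out ≈ 2.81 V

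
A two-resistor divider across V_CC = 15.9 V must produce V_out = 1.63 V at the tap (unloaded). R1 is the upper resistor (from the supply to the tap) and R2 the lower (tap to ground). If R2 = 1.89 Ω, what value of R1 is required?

R1 ≈ 16.5 Ω

Required fraction k = V_out/V_CC = 0.1025.
So R1 = R2 · (V_CC/V_out − 1) = 1.89 × (15.9/1.63 − 1) = 1.89 × 8.755 = 16.55 Ω.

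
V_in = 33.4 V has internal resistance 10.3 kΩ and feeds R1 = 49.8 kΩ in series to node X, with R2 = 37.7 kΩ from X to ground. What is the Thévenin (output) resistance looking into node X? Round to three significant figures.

R_th ≈ 23.2 kΩ

R1' = 10.3 + 49.8 = 60.10 kΩ (source resistance + R1).
Looking into X with the source shorted: R_th = R1'·R2/(R1'+R2) = 60.10 × 37.7/97.80 = 23.17 kΩ.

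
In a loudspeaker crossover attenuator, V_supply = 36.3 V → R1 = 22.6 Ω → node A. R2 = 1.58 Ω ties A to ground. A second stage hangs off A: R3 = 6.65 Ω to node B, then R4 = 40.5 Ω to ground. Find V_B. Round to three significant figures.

Looking into the second stage from A: R3 + R4 = 47.15 Ω appears in parallel with R2.
Effective lower resistance at A: R2 ‖ 47.15 = 1.529 Ω.
First divider: V_A = V_supply · 1.529/(22.6 + 1.529) = 2.300 V.
Stage 2 is unloaded, so V_B = V_A · R4/(R3+R4) = 2.300 × 40.5/47.15 = 1.976 V.

V_B ≈ 1.98 V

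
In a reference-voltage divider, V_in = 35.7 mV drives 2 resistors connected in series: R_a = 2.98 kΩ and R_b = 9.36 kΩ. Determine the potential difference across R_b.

V ≈ 27.1 mV

Total series resistance ΣR = 2.98 + 9.36 = 12.34 kΩ.
V = V_in · R/ΣR = 35.7 × 0.7585 = 27.08 mV.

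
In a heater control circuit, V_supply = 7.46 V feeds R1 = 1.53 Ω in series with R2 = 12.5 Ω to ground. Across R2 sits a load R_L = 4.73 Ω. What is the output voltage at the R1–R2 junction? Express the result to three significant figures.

V_out ≈ 5.16 V

The load sits in parallel with R2, giving an effective lower resistance R2' = R2·R_L/(R2+R_L) = 3.432 Ω.
Voltage divider with the loaded lower leg: V_out = 7.46 × 3.432/(1.53 + 3.432) = 7.46 × 0.6916 = 5.160 V.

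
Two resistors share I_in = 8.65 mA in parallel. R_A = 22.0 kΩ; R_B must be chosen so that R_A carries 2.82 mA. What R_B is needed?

R_B ≈ 10.6 kΩ

The fraction through R_A equals R_B/(R_A+R_B).
With f = 0.3260, R_B = R_A · f/(1−f) = 22.0 × 0.4837 = 10.64 kΩ.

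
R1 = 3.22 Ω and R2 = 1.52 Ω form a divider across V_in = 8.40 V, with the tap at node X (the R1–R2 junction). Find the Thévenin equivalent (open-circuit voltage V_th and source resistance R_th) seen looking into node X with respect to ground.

V_th is the unloaded tap voltage: V_in · R2/(R1+R2) = 8.40 × 0.3207 = 2.694 V.
Zeroing V_in shorts the top of R1 to ground, so R_th = R1 ‖ R2 = 1.033 Ω.

V_th ≈ 2.69 V, R_th ≈ 1.03 Ω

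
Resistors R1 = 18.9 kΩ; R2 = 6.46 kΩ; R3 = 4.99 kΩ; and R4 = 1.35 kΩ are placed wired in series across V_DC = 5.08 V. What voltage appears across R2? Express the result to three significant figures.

ΣR = 18.9 + 6.46 + 4.99 + 1.35 = 31.70 kΩ.
Voltage divider: V = V_DC · (6.460 / 31.70) = 5.08 × 0.2038 = 1.035 V.

V ≈ 1.04 V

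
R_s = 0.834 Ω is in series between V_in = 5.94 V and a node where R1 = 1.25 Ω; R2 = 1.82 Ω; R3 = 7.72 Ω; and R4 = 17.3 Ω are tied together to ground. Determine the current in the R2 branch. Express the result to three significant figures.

I ≈ 1.43 A

Parallel bank: R_p = 1/(1/1.25 + 1/1.82 + 1/7.72 + 1/17.3) = 0.6507 Ω.
V_A = 5.94 × 0.6507/1.485 = 2.603 V.
I(R2) = V_A / R2 = 2.603/1.82 = 1.430 A.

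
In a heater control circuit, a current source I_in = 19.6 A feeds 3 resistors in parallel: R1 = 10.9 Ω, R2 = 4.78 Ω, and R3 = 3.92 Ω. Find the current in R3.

I ≈ 8.99 A

Conductances: ΣG = 1/10.9 + 1/4.78 + 1/3.92 = 0.5561 (1/Ω).
R3 takes the fraction G_k/ΣG = 0.2551/0.5561 = 0.4588, so I = 19.6 × 0.4588 = 8.992 A.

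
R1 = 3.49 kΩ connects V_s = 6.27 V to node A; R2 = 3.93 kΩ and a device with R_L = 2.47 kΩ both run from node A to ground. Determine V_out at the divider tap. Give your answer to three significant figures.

The load sits in parallel with R2, giving an effective lower resistance R2' = R2·R_L/(R2+R_L) = 1.517 kΩ.
Then V_out = V_s · R2'/(R1 + R2') = 6.27 × 1.517/5.007 = 1.899 V.

V_out ≈ 1.90 V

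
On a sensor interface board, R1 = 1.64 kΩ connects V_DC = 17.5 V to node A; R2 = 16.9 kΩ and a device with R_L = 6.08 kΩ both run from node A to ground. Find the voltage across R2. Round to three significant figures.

V_out ≈ 12.8 V

The load sits in parallel with R2, giving an effective lower resistance R2' = R2·R_L/(R2+R_L) = 4.471 kΩ.
Now apply the divider: V_out = 17.5 × 0.7316 = 12.80 V.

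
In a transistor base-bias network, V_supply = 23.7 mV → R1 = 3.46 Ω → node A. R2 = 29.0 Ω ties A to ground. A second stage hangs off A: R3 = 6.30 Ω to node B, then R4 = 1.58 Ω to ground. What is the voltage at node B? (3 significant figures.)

Looking into the second stage from A: R3 + R4 = 7.880 Ω appears in parallel with R2.
Effective lower resistance at A: R2 ‖ 7.880 = 6.196 Ω.
So V_A = 23.7 × 0.6417 = 15.21 mV.
V_B = V_A × 0.2005 = 3.049 mV.

V_B ≈ 3.05 mV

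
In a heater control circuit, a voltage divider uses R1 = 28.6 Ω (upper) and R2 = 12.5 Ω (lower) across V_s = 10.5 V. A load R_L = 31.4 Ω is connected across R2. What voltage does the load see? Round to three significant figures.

V_out ≈ 2.50 V

First combine the lower leg with the load: R2 ‖ R_L = 8.941 Ω.
Then V_out = V_s · R2'/(R1 + R2') = 10.5 × 8.941/37.54 = 2.501 V.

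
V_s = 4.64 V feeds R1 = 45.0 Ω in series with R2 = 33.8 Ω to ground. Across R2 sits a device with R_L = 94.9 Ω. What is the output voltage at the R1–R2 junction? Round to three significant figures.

First combine the lower leg with the load: R2 ‖ R_L = 24.92 Ω.
Voltage divider with the loaded lower leg: V_out = 4.64 × 24.92/(45.0 + 24.92) = 4.64 × 0.3564 = 1.654 V.

V_out ≈ 1.65 V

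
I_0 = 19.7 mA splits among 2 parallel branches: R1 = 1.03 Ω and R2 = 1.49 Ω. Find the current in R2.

With just two branches, the current splits inversely with resistance.
I(R2) = 19.7 × 1.03/(1.03 + 1.49) = 19.7 × 0.4087 = 8.052 mA.

I ≈ 8.05 mA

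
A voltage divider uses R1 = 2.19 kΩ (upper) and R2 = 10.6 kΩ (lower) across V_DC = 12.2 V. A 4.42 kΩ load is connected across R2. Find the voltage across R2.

V_out ≈ 7.17 V

The load sits in parallel with R2, giving an effective lower resistance R2' = R2·R_L/(R2+R_L) = 3.119 kΩ.
Now apply the divider: V_out = 12.2 × 0.5875 = 7.168 V.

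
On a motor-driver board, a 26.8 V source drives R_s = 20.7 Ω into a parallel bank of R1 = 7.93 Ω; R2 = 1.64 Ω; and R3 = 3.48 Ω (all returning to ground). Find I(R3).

Parallel bank: R_p = 1/(1/7.93 + 1/1.64 + 1/3.48) = 0.9773 Ω.
Node voltage V_A = V_supply · R_p/(R_s + R_p) = 26.8 × 0.04508 = 1.208 V.
I(R3) = V_A / R3 = 1.208/3.48 = 0.3472 A.

I ≈ 0.347 A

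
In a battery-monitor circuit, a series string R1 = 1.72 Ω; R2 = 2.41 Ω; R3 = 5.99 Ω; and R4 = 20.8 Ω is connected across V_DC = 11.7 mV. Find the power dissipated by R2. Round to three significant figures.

P ≈ 0.345 µW

The common current is I = 11.7/30.92 = 0.3784 mA.
V(R2) = I·R = 0.9119 mV; P = V·I = 0.9119 × 0.3784 = 0.3451 µW.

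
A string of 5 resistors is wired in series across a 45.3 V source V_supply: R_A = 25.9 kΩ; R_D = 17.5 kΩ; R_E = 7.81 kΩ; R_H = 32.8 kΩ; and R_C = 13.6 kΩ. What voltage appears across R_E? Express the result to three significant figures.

V ≈ 3.62 V

Total series resistance ΣR = 25.9 + 17.5 + 7.81 + 32.8 + 13.6 = 97.61 kΩ.
By the voltage-divider rule, V = 45.3 × 7.810/97.61 = 3.625 V.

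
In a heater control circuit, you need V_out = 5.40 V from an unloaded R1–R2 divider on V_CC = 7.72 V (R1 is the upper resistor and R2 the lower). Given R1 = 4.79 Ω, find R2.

R2 ≈ 11.1 Ω

V_out/V_CC = R2/(R1+R2) = 0.6995.
So R2 = R1 · V_out/(V_CC − V_out) = 4.79 × 5.40/(7.72 − 5.40) = 4.79 × 2.328 = 11.15 Ω.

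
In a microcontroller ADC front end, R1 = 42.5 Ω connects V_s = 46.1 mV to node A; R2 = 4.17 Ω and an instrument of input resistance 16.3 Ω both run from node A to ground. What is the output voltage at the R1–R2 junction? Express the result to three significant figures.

V_out ≈ 3.34 mV

The load sits in parallel with R2, giving an effective lower resistance R2' = R2·R_L/(R2+R_L) = 3.321 Ω.
Voltage divider with the loaded lower leg: V_out = 46.1 × 3.321/(42.5 + 3.321) = 46.1 × 0.07247 = 3.341 mV.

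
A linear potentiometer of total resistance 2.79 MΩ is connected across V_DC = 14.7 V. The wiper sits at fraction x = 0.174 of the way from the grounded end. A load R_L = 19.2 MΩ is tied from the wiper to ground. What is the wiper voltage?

The pot divides into 2.305 MΩ above the wiper and 0.4855 MΩ below.
(x·R_p) ‖ R_L = 0.4735 MΩ.
Then V_out = V_DC · 0.4735/(2.305 + 0.4735) = 2.505 V.

V_out ≈ 2.51 V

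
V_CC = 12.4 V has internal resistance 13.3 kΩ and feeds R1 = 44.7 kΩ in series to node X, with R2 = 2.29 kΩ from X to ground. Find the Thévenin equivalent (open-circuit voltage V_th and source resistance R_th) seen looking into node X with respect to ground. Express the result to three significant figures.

V_th ≈ 0.471 V, R_th ≈ 2.20 kΩ

R1' = 13.3 + 44.7 = 58.00 kΩ (source resistance + R1).
Open-circuit (no load on X): V_th = V_CC · R2/(R1' + R2) = 12.4 × 2.29/(58.00 + 2.29) = 0.4710 V.
Zeroing V_CC shorts the top of R1' to ground, so R_th = R1' ‖ R2 = 2.203 kΩ.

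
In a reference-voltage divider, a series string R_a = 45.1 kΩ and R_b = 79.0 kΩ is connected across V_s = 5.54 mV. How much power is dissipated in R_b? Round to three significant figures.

Series current I = V_s/ΣR = 5.54/124.1 = 0.04464 µA.
V(R_b) = I·R = 3.527 mV; P = V·I = 3.527 × 0.04464 = 0.1574 nW.

P ≈ 0.157 nW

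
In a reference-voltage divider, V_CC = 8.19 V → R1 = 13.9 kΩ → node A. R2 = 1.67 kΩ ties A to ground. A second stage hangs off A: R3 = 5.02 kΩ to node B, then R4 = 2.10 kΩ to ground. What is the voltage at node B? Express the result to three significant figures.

V_B ≈ 0.214 V

Node A sees R2 in parallel with the series input of stage 2, R3 + R4 = 7.120 kΩ.
Effective lower resistance at A: R2 ‖ 7.120 = 1.353 kΩ.
First divider: V_A = V_CC · 1.353/(13.9 + 1.353) = 0.7263 V.
Stage 2 is unloaded, so V_B = V_A · R4/(R3+R4) = 0.7263 × 2.10/7.120 = 0.2142 V.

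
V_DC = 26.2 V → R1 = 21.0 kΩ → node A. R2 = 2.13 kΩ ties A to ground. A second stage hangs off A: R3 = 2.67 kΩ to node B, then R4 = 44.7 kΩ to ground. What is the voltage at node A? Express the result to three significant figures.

V_A ≈ 2.32 V

Looking into the second stage from A: R3 + R4 = 47.37 kΩ appears in parallel with R2.
R2 ‖ (R3+R4) = 2.038 kΩ.
V_A = 26.2 × 2.038/(21.0 + 2.038) = 2.318 V.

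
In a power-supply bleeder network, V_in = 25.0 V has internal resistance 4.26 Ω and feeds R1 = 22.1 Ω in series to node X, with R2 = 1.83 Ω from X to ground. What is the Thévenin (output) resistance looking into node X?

R_th ≈ 1.71 Ω

R1' = 4.26 + 22.1 = 26.36 Ω (source resistance + R1).
Looking into X with the source shorted: R_th = R1'·R2/(R1'+R2) = 26.36 × 1.83/28.19 = 1.711 Ω.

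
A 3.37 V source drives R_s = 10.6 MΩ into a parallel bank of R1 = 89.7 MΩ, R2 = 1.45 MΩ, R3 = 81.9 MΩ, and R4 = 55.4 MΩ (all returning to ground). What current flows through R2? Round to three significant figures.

Combine the parallel branches: R_p = (1/89.7 + 1/1.45 + 1/81.9 + 1/55.4)⁻¹ = 1.368 MΩ.
V_A = 3.37 × 1.368/11.97 = 0.3852 V.
Branch current I = V_A/R2 = 0.3852/1.45 = 0.2656 µA.

I ≈ 0.266 µA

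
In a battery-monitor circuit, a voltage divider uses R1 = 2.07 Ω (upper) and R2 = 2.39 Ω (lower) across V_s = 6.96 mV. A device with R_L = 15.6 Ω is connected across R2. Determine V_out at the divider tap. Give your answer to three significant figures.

The load sits in parallel with R2, giving an effective lower resistance R2' = R2·R_L/(R2+R_L) = 2.072 Ω.
Now apply the divider: V_out = 6.96 × 0.5003 = 3.482 mV.
(Unloaded it would be 3.73 mV; the load pulls it down.)

V_out ≈ 3.48 mV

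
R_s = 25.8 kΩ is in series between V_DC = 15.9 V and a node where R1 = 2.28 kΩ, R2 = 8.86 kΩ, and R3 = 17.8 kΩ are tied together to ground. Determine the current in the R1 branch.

Equivalent of the parallel group: R_p = 1.646 kΩ.
V_A by voltage divider: V_A = 15.9 × 1.646/(25.8 + 1.646) = 0.9534 V.
I(R1) = V_A / R1 = 0.9534/2.28 = 0.4182 mA.
(Equivalently: I_total = 0.5793 mA, then current-divider fraction G_k/ΣG = 0.7218.)

I ≈ 0.418 mA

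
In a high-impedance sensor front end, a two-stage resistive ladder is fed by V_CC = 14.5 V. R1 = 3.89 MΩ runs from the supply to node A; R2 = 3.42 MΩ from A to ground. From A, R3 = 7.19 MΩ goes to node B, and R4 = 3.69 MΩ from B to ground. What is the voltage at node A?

Node A sees R2 in parallel with the series input of stage 2, R3 + R4 = 10.88 MΩ.
Effective lower resistance at A: R2 ‖ 10.88 = 2.602 MΩ.
So V_A = 14.5 × 0.4008 = 5.812 V.

V_A ≈ 5.81 V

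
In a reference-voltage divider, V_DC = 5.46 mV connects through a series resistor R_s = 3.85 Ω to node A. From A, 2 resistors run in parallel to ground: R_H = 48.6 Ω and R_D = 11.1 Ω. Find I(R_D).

I ≈ 0.345 mA

Combine the parallel branches: R_p = (1/48.6 + 1/11.1)⁻¹ = 9.036 Ω.
V_A = 5.46 × 9.036/12.89 = 3.829 mV.
I(R_D) = V_A / R_D = 3.829/11.1 = 0.3449 mA.
(Equivalently: I_total = 0.4237 mA, then current-divider fraction G_k/ΣG = 0.8141.)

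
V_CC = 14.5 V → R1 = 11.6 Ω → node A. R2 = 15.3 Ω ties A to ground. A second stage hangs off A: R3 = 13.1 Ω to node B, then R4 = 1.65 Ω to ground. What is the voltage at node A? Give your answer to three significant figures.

V_A ≈ 5.70 V

Node A sees R2 in parallel with the series input of stage 2, R3 + R4 = 14.75 Ω.
Effective lower resistance at A: R2 ‖ 14.75 = 7.510 Ω.
So V_A = 14.5 × 0.3930 = 5.698 V.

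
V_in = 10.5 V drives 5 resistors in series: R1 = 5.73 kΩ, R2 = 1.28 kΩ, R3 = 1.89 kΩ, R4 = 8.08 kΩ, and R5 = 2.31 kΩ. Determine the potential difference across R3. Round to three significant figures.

ΣR = 5.73 + 1.28 + 1.89 + 8.08 + 2.31 = 19.29 kΩ.
Voltage divider: V = V_in · (1.890 / 19.29) = 10.5 × 0.09798 = 1.029 V.

V ≈ 1.03 V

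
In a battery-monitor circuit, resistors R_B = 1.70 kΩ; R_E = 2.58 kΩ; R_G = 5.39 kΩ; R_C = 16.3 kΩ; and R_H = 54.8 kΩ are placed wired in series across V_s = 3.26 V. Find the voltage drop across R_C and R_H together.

V ≈ 2.87 V

ΣR = 1.70 + 2.58 + 5.39 + 16.3 + 54.8 = 80.77 kΩ.
R_{R_C..R_H} = 16.3 + 54.8 = 71.10 kΩ.
V = V_s · R/ΣR = 3.26 × 0.8803 = 2.870 V.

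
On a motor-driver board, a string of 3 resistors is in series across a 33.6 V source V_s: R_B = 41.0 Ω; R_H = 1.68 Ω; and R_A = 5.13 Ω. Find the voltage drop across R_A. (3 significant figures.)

V ≈ 3.61 V

ΣR = 41.0 + 1.68 + 5.13 = 47.81 Ω.
Voltage divider: V = V_s · (5.130 / 47.81) = 33.6 × 0.1073 = 3.605 V.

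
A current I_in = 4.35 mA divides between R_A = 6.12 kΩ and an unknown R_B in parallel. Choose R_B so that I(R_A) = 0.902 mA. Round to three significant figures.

In a two-way split, I_A/I_in = R_B/(R_A + R_B).
With f = 0.2074, R_B = R_A · f/(1−f) = 6.12 × 0.2616 = 1.601 kΩ.

R_B ≈ 1.60 kΩ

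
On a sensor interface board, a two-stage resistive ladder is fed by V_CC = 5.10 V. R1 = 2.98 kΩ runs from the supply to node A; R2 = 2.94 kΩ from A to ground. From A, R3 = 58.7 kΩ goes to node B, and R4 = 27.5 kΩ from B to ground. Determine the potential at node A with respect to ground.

V_A ≈ 2.49 V

The second stage (R3 + R4 = 86.20 kΩ) loads node A in parallel with R2.
Effective lower resistance at A: R2 ‖ 86.20 = 2.843 kΩ.
V_A = 5.10 × 2.843/(2.98 + 2.843) = 2.490 V.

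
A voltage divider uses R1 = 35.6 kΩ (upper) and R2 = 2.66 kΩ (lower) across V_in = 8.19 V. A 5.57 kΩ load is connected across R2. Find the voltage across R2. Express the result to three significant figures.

The load sits in parallel with R2, giving an effective lower resistance R2' = R2·R_L/(R2+R_L) = 1.800 kΩ.
Voltage divider with the loaded lower leg: V_out = 8.19 × 1.800/(35.6 + 1.800) = 8.19 × 0.04814 = 0.3942 V.
(Unloaded it would be 0.569 V; the load pulls it down.)

V_out ≈ 0.394 V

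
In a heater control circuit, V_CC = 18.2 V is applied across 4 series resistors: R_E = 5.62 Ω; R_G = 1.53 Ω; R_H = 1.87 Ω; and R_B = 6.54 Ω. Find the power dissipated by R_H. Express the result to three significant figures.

P ≈ 2.56 W

The common current is I = 18.2/15.56 = 1.170 A.
P(R_H) = I²·R_H = (1.170)² × 1.87 = 2.558 W.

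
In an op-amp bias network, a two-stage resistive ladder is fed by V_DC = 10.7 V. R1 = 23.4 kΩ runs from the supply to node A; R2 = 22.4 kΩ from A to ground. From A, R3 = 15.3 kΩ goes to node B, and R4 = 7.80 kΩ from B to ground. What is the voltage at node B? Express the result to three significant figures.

Node A sees R2 in parallel with the series input of stage 2, R3 + R4 = 23.10 kΩ.
Effective lower resistance at A: R2 ‖ 23.10 = 11.37 kΩ.
So V_A = 10.7 × 0.3271 = 3.499 V.
Stage 2 is unloaded, so V_B = V_A · R4/(R3+R4) = 3.499 × 7.80/23.10 = 1.182 V.

V_B ≈ 1.18 V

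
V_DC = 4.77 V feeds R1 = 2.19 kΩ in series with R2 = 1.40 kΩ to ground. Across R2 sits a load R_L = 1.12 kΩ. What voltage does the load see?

V_out ≈ 1.06 V

R2 ‖ R_L = (1.40 × 1.12)/(1.40 + 1.12) = 0.6222 kΩ.
Voltage divider with the loaded lower leg: V_out = 4.77 × 0.6222/(2.19 + 0.6222) = 4.77 × 0.2213 = 1.055 V.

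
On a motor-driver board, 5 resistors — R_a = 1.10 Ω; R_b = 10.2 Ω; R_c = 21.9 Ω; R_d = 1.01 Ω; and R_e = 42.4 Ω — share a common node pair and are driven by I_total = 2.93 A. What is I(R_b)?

Conductances: ΣG = 1/1.10 + 1/10.2 + 1/21.9 + 1/1.01 + 1/42.4 = 2.066 (1/Ω).
Current divider: I(R_b) = I_total · G_k/ΣG = 2.93 × (0.09804/2.066) = 2.93 × 0.04744 = 0.1390 A.

I ≈ 0.139 A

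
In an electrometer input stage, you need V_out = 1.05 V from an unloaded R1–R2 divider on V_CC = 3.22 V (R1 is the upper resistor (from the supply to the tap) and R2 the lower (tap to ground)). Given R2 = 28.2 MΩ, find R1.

R1 ≈ 58.3 MΩ

Required fraction k = V_out/V_CC = 0.3261.
So R1 = R2 · (V_CC/V_out − 1) = 28.2 × (3.22/1.05 − 1) = 28.2 × 2.067 = 58.28 MΩ.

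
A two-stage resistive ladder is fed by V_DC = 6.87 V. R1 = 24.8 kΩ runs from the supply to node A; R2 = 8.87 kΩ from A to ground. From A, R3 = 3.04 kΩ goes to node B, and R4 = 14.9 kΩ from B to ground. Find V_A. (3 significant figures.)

Looking into the second stage from A: R3 + R4 = 17.94 kΩ appears in parallel with R2.
Effective lower resistance at A: R2 ‖ 17.94 = 5.935 kΩ.
So V_A = 6.87 × 0.1931 = 1.327 V.

V_A ≈ 1.33 V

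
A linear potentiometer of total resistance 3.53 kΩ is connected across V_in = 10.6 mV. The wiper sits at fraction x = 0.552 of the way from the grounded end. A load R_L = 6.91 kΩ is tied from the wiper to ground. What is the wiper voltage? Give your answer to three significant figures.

Split the track: R_lower = x·R_p = 1.949 kΩ, R_upper = (1−x)·R_p = 1.581 kΩ.
(x·R_p) ‖ R_L = 1.520 kΩ.
V_out = 10.6 × 1.520/(1.581 + 1.520) = 5.195 mV.

V_out ≈ 5.19 mV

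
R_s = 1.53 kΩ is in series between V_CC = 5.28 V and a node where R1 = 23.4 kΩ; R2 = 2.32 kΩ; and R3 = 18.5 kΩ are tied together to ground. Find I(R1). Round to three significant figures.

Equivalent of the parallel group: R_p = 1.895 kΩ.
V_A = 5.28 × 1.895/3.425 = 2.921 V.
I(R1) = V_A / R1 = 2.921/23.4 = 0.1248 mA.

I ≈ 0.125 mA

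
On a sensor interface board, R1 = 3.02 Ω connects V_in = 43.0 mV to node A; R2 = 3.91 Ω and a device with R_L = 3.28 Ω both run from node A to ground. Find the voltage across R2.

R2 ‖ R_L = (3.91 × 3.28)/(3.91 + 3.28) = 1.784 Ω.
Now apply the divider: V_out = 43.0 × 0.3713 = 15.97 mV.
(Unloaded it would be 24.3 mV; the load pulls it down.)

V_out ≈ 16.0 mV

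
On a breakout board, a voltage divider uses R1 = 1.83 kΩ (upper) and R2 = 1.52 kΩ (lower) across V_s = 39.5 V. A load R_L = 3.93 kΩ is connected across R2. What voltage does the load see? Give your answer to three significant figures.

The load sits in parallel with R2, giving an effective lower resistance R2' = R2·R_L/(R2+R_L) = 1.096 kΩ.
Voltage divider with the loaded lower leg: V_out = 39.5 × 1.096/(1.83 + 1.096) = 39.5 × 0.3746 = 14.80 V.
(Unloaded it would be 17.9 V; the load pulls it down.)

V_out ≈ 14.8 V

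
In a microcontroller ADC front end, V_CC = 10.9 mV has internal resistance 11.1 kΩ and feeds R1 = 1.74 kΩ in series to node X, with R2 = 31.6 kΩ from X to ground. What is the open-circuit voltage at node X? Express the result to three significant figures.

V_th ≈ 7.75 mV

R1' = 11.1 + 1.74 = 12.84 kΩ (source resistance + R1).
With X open, the divider is unloaded: V_th = 10.9 × 31.6/44.44 = 7.751 mV.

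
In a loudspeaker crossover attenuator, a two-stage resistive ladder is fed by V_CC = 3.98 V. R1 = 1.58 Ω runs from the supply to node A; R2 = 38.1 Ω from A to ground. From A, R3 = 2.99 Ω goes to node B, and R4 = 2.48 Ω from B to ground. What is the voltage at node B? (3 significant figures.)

V_B ≈ 1.36 V

Looking into the second stage from A: R3 + R4 = 5.470 Ω appears in parallel with R2.
R2 ‖ (R3+R4) = 4.783 Ω.
First divider: V_A = V_CC · 4.783/(1.58 + 4.783) = 2.992 V.
Stage 2 is unloaded, so V_B = V_A · R4/(R3+R4) = 2.992 × 2.48/5.470 = 1.356 V.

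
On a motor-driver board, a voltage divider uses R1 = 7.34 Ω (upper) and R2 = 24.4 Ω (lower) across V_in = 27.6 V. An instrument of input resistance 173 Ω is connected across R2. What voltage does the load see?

The load sits in parallel with R2, giving an effective lower resistance R2' = R2·R_L/(R2+R_L) = 21.38 Ω.
Now apply the divider: V_out = 27.6 × 0.7445 = 20.55 V.

V_out ≈ 20.5 V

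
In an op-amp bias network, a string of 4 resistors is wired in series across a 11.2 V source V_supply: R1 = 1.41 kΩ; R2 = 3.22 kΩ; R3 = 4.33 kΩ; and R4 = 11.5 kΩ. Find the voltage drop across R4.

V ≈ 6.30 V

Total series resistance ΣR = 1.41 + 3.22 + 4.33 + 11.5 = 20.46 kΩ.
V = V_supply · R/ΣR = 11.2 × 0.5621 = 6.295 V.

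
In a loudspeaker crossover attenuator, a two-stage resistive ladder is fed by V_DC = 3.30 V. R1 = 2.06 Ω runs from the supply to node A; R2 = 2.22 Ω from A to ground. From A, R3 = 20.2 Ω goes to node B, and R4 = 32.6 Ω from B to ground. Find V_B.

The second stage (R3 + R4 = 52.80 Ω) loads node A in parallel with R2.
R2 ‖ (R3+R4) = 2.130 Ω.
So V_A = 3.30 × 0.5084 = 1.678 V.
Then the unloaded second divider: V_B = V_A × R4/(R3+R4) = 1.678 × 0.6174 = 1.036 V.

V_B ≈ 1.04 V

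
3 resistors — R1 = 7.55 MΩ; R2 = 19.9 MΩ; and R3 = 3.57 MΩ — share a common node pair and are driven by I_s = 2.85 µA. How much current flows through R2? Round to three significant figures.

I ≈ 0.309 µA

Total conductance ΣG = 1/7.55 + 1/19.9 + 1/3.57 = 0.4628 (units of 1/MΩ).
R2 takes the fraction G_k/ΣG = 0.05025/0.4628 = 0.1086, so I = 2.85 × 0.1086 = 0.3094 µA.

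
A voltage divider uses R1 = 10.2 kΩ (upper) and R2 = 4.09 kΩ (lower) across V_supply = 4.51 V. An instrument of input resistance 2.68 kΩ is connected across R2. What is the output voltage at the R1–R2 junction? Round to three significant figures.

R2 ‖ R_L = (4.09 × 2.68)/(4.09 + 2.68) = 1.619 kΩ.
Then V_out = V_supply · R2'/(R1 + R2') = 4.51 × 1.619/11.82 = 0.6178 V.
(Unloaded it would be 1.29 V; the load pulls it down.)

V_out ≈ 0.618 V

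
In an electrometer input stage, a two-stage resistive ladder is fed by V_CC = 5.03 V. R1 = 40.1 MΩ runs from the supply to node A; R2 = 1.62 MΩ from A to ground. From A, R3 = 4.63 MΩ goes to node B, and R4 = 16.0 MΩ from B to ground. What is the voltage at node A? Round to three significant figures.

The second stage (R3 + R4 = 20.63 MΩ) loads node A in parallel with R2.
R2 ‖ (R3+R4) = 1.502 MΩ.
V_A = 5.03 × 1.502/(40.1 + 1.502) = 0.1816 V.

V_A ≈ 0.182 V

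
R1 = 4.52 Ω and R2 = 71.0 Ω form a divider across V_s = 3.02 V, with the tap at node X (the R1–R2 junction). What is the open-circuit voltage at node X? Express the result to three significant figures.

V_th is the unloaded tap voltage: V_s · R2/(R1+R2) = 3.02 × 0.9401 = 2.839 V.

V_th ≈ 2.84 V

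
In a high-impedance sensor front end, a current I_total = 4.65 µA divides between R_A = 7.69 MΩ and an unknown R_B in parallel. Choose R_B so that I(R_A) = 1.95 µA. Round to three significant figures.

The fraction through R_A equals R_B/(R_A+R_B).
With f = 0.4194, R_B = R_A · f/(1−f) = 7.69 × 0.7222 = 5.554 MΩ.

R_B ≈ 5.55 MΩ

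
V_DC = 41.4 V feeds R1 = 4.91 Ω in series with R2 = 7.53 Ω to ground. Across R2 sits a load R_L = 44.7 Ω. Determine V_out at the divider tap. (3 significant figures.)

R2 ‖ R_L = (7.53 × 44.7)/(7.53 + 44.7) = 6.444 Ω.
Then V_out = V_DC · R2'/(R1 + R2') = 41.4 × 6.444/11.35 = 23.50 V.

V_out ≈ 23.5 V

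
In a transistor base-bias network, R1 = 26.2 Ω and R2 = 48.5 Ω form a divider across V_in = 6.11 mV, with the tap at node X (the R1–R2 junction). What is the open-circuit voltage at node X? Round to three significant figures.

V_th is the unloaded tap voltage: V_in · R2/(R1+R2) = 6.11 × 0.6493 = 3.967 mV.

V_th ≈ 3.97 mV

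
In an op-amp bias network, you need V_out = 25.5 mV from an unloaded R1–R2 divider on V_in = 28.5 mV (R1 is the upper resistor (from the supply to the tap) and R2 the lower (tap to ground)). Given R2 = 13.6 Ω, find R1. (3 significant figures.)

R1 ≈ 1.60 Ω

The divider ratio is R2/(R1+R2) = 25.5/28.5 = 0.8947.
R1 = R2·(1/k − 1) = 13.6 × 0.1176 = 1.600 Ω.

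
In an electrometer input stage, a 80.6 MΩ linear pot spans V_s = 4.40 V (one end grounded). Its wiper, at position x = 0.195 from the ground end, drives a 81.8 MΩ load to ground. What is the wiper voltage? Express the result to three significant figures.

V_out ≈ 0.743 V

The pot divides into 64.88 MΩ above the wiper and 15.72 MΩ below.
(x·R_p) ‖ R_L = 13.18 MΩ.
Then V_out = V_s · 13.18/(64.88 + 13.18) = 0.7431 V.
(Unloaded: V_out = x·V_s = 0.858 V.)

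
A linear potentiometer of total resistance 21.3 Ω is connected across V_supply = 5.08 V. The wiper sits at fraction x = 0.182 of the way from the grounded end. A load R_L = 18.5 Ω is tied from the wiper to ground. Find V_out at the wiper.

V_out ≈ 0.789 V

Split the track: R_lower = x·R_p = 3.877 Ω, R_upper = (1−x)·R_p = 17.42 Ω.
(x·R_p) ‖ R_L = 3.205 Ω.
V_out = 5.08 × 3.205/(17.42 + 3.205) = 0.7893 V.
(Unloaded: V_out = x·V_supply = 0.925 V.)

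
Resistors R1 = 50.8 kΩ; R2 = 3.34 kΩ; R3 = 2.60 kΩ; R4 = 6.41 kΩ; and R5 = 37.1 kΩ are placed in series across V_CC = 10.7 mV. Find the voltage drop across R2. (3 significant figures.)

V ≈ 0.356 mV

Total series resistance ΣR = 50.8 + 3.34 + 2.60 + 6.41 + 37.1 = 100.2 kΩ.
By the voltage-divider rule, V = 10.7 × 3.340/100.2 = 0.3565 mV.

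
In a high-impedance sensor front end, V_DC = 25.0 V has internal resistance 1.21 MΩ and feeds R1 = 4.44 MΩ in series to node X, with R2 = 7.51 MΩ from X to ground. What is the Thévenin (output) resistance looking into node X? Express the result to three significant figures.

R_th ≈ 3.22 MΩ

R1' = 1.21 + 4.44 = 5.650 MΩ (source resistance + R1).
With V_DC suppressed (replaced by a short), R_th = R1' ‖ R2 = (5.650 × 7.51)/(5.650 + 7.51) = 3.224 MΩ.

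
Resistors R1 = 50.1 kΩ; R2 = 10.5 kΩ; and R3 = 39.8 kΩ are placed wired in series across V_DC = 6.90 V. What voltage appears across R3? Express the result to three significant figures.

V ≈ 2.74 V

Total series resistance ΣR = 50.1 + 10.5 + 39.8 = 100.4 kΩ.
By the voltage-divider rule, V = 6.90 × 39.80/100.4 = 2.735 V.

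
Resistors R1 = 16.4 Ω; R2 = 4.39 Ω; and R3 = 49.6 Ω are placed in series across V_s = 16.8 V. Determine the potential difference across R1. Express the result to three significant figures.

Total series resistance ΣR = 16.4 + 4.39 + 49.6 = 70.39 Ω.
Voltage divider: V = V_s · (16.40 / 70.39) = 16.8 × 0.2330 = 3.914 V.

V ≈ 3.91 V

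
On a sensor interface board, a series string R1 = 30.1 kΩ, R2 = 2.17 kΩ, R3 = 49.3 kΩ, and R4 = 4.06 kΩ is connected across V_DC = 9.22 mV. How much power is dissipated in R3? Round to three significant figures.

P ≈ 0.572 nW

The common current is I = 9.22/85.63 = 0.1077 µA.
P = I²R = 0.01159 × 49.3 = 0.5716 nW.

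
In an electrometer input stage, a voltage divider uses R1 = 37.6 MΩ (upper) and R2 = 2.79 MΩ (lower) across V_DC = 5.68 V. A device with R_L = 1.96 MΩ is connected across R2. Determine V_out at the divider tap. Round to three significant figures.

V_out ≈ 0.169 V

R2 ‖ R_L = (2.79 × 1.96)/(2.79 + 1.96) = 1.151 MΩ.
Then V_out = V_DC · R2'/(R1 + R2') = 5.68 × 1.151/38.75 = 0.1687 V.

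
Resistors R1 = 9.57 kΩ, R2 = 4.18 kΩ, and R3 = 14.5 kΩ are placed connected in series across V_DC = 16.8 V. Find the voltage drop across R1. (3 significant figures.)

V ≈ 5.69 V

Series total: ΣR = 9.57 + 4.18 + 14.5 = 28.25 kΩ.
V = V_DC · R/ΣR = 16.8 × 0.3388 = 5.691 V.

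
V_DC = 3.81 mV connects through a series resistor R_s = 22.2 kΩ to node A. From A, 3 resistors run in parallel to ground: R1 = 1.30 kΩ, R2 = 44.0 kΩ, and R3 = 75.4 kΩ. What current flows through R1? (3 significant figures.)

I ≈ 0.155 µA

Equivalent of the parallel group: R_p = 1.242 kΩ.
V_A = 3.81 × 1.242/23.44 = 0.2018 mV.
Branch current I = V_A/R1 = 0.2018/1.30 = 0.1553 µA.
(Equivalently: I_total = 0.1625 µA, then current-divider fraction G_k/ΣG = 0.9553.)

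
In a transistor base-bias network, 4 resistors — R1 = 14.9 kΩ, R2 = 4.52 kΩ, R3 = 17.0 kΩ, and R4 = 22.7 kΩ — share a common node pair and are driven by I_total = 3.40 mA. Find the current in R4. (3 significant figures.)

ΣG = 1/14.9 + 1/4.52 + 1/17.0 + 1/22.7 = 0.3912.
By the current-divider rule, I = I_total · G_k/ΣG = 3.40 × 0.1126 = 0.3828 mA.

I ≈ 0.383 mA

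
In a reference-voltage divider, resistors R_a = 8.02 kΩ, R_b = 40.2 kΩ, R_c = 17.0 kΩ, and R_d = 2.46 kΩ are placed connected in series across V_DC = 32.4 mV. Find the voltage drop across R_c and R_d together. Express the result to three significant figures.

Total series resistance ΣR = 8.02 + 40.2 + 17.0 + 2.46 = 67.68 kΩ.
R_{R_c..R_d} = 17.0 + 2.46 = 19.46 kΩ.
V = V_DC · R/ΣR = 32.4 × 0.2875 = 9.316 mV.

V ≈ 9.32 mV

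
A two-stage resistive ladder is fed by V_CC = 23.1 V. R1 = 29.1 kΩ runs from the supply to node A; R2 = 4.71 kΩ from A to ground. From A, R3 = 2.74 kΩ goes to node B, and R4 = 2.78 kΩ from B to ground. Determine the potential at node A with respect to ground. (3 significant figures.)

The second stage (R3 + R4 = 5.520 kΩ) loads node A in parallel with R2.
R2 ‖ (R3+R4) = 2.541 kΩ.
V_A = 23.1 × 2.541/(29.1 + 2.541) = 1.855 V.

V_A ≈ 1.86 V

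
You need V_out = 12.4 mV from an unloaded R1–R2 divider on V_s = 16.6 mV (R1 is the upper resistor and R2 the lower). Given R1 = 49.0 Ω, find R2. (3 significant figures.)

V_out/V_s = R2/(R1+R2) = 0.7470.
R2 = R1 · 0.7470/(1 − 0.7470) = 144.7 Ω.

R2 ≈ 145 Ω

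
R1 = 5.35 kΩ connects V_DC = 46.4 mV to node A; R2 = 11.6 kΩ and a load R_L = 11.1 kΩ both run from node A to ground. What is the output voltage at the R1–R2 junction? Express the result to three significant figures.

V_out ≈ 23.9 mV

The load sits in parallel with R2, giving an effective lower resistance R2' = R2·R_L/(R2+R_L) = 5.672 kΩ.
Now apply the divider: V_out = 46.4 × 0.5146 = 23.88 mV.
(Unloaded it would be 31.8 mV; the load pulls it down.)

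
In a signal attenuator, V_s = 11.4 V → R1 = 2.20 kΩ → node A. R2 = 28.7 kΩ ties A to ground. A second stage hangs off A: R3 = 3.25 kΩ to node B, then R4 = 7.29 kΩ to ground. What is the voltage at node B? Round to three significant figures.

Node A sees R2 in parallel with the series input of stage 2, R3 + R4 = 10.54 kΩ.
R2 ‖ (R3+R4) = 7.709 kΩ.
V_A = 11.4 × 7.709/(2.20 + 7.709) = 8.869 V.
V_B = V_A × 0.6917 = 6.134 V.

V_B ≈ 6.13 V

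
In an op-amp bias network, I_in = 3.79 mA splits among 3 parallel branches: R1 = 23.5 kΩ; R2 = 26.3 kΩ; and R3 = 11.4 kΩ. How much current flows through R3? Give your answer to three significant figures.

I ≈ 1.98 mA

Total conductance ΣG = 1/23.5 + 1/26.3 + 1/11.4 = 0.1683 (units of 1/kΩ).
Current divider: I(R3) = I_in · G_k/ΣG = 3.79 × (0.08772/0.1683) = 3.79 × 0.5212 = 1.975 mA.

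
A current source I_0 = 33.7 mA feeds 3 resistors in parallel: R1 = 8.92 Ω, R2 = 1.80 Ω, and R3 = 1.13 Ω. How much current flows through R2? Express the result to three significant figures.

ΣG = 1/8.92 + 1/1.80 + 1/1.13 = 1.553.
By the current-divider rule, I = I_0 · G_k/ΣG = 33.7 × 0.3578 = 12.06 mA.

I ≈ 12.1 mA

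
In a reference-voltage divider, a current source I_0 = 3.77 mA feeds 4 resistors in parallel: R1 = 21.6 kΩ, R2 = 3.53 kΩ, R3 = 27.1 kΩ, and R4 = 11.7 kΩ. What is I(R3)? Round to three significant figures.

I ≈ 0.308 mA

Total conductance ΣG = 1/21.6 + 1/3.53 + 1/27.1 + 1/11.7 = 0.4520 (units of 1/kΩ).
By the current-divider rule, I = I_0 · G_k/ΣG = 3.77 × 0.08165 = 0.3078 mA.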